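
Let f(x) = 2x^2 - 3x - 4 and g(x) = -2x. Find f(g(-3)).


g(-3) = 6
f(6) = 2*(6)^2 - 3*(6) - 4 = 50

50


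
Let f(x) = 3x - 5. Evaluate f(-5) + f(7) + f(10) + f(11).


f(-5) = -20
f(7) = 16
f(10) = 25
f(11) = 28
Sum = 49

49


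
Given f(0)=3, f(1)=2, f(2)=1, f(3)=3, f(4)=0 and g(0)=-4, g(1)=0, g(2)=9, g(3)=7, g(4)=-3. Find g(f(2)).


f(2) = 1
g(1) = 0

0


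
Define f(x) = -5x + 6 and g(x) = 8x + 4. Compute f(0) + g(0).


f(0) = 6
g(0) = 4
Sum = 10

10


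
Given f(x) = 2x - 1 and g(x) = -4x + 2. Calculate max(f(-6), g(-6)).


f(-6) = -13
g(-6) = 26
max = 26

26


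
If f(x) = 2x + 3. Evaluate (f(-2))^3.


f(-2) = -1
(-1)^3 = -1

-1


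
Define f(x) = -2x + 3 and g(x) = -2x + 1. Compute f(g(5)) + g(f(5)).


f(g(5)) = 21
g(f(5)) = 15
Sum = 36

36


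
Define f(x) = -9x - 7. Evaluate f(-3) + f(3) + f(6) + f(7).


f(-3) = 20
f(3) = -34
f(6) = -61
f(7) = -70
Sum = -145

-145


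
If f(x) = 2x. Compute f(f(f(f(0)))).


f(0) = 0
f(0) = 0
f(0) = 0
f(0) = 0

0


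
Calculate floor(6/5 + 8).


6/5 = 1.2
1.2 + 8 = 9.2
floor(9.2) = 9

9


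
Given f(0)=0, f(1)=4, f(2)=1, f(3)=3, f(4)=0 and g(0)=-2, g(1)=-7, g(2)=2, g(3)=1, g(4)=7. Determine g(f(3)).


f(3) = 3
g(3) = 1

1


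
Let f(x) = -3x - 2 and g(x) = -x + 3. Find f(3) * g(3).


f(3) = -11
g(3) = 0
Product = 0

0


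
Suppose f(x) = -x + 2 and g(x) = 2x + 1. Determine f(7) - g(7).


f(7) = -5
g(7) = 15
Difference = -20

-20


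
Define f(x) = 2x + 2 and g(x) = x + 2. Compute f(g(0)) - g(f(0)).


f(g(0)) = 6
g(f(0)) = 4
Difference = 2

2


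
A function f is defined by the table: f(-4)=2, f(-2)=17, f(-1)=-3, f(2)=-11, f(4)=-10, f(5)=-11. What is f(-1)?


Reading from the table at x = -1

-3


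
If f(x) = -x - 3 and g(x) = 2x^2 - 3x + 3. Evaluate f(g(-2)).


g(-2) = 17
f(17) = -20

-20


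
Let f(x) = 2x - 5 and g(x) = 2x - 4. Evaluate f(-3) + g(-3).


f(-3) = -11
g(-3) = -10
Sum = -21

-21


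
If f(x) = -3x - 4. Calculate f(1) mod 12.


f(1) = -7
-7 mod 12 = 5

5


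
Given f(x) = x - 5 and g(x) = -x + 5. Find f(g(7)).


g(7) = -2
f(-2) = -7

-7


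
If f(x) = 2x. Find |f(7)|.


f(7) = 14
|14| = 14

14


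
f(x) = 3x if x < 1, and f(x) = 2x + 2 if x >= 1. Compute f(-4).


-4 satisfies x < 1
f(-4) = -12

-12


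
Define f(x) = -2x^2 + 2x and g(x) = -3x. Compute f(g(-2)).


-60


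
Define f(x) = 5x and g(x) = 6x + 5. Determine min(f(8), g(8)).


f(8) = 40
g(8) = 53
min = 40

40


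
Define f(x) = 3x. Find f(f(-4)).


-36


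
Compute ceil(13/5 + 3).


13/5 = 2.6
2.6 + 3 = 5.6
ceil(5.6) = 6

6


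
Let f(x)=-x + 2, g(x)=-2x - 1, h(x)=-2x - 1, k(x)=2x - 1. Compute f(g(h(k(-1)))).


k(-1) = -3
h(-3) = 5
g(5) = -11
f(-11) = 13

13


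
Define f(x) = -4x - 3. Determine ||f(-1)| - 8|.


f(-1) = 1
|1| = 1
|1 - 8| = 7

7


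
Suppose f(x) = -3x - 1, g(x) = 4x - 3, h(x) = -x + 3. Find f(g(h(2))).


h(2) = 1
g(1) = 1
f(1) = -4

-4


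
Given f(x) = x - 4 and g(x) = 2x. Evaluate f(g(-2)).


g(-2) = -4
f(-4) = -8

-8


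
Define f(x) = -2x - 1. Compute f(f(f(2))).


f(2) = -5
f(-5) = 9
f(9) = -19

-19


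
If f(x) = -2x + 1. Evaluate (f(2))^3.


f(2) = -3
(-3)^3 = -27

-27


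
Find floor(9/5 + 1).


9/5 = 1.8
1.8 + 1 = 2.8
floor(2.8) = 2

2


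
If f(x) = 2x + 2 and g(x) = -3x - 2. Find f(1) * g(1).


f(1) = 4
g(1) = -5
Product = -20

-20


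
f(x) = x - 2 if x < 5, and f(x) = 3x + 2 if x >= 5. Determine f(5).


5 satisfies x >= 5
f(5) = 17

17


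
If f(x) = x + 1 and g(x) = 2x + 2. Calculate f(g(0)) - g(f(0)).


f(g(0)) = 3
g(f(0)) = 4
Difference = -1

-1


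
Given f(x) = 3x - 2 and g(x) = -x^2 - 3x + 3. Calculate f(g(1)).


g(1) = -1
f(-1) = -5

-5


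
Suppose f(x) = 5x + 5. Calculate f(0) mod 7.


f(0) = 5
5 mod 7 = 5

5


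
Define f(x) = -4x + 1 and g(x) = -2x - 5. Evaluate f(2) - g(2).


f(2) = -7
g(2) = -9
Difference = 2

2


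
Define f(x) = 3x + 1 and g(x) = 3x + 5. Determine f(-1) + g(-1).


f(-1) = -2
g(-1) = 2
Sum = 0

0


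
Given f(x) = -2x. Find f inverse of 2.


Solve -2x = 2
x = (2) / (-2) = -1

-1


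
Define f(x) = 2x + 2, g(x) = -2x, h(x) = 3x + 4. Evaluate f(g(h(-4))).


h(-4) = -8
g(-8) = 16
f(16) = 34

34


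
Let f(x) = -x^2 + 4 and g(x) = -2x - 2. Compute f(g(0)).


g(0) = -2
f(-2) = (-1)*(-2)^2 + 4 = 0

0


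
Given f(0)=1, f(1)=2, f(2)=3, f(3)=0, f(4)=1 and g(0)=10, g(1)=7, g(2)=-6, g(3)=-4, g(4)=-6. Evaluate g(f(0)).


7


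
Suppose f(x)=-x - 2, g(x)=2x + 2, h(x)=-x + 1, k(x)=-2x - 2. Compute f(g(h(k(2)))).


-18


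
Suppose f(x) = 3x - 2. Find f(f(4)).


f(4) = 10
f(10) = 28

28


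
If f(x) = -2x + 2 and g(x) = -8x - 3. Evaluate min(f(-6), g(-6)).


f(-6) = 14
g(-6) = 45
min = 14

14


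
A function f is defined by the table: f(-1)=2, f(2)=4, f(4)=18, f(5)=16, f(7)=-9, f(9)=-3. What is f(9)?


Reading from the table at x = 9

-3


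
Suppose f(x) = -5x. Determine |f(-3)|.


f(-3) = 15
|15| = 15

15


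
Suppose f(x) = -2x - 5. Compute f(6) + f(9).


-40


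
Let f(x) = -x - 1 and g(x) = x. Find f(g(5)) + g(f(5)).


f(g(5)) = -6
g(f(5)) = -6
Sum = -12

-12


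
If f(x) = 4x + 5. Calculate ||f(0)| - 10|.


f(0) = 5
|5| = 5
|5 - 10| = 5

5


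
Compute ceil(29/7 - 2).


29/7 = 4.1429
4.1429 - 2 = 2.1429
ceil(2.1429) = 3

3


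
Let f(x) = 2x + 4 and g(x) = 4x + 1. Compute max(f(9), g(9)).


f(9) = 22
g(9) = 37
max = 37

37


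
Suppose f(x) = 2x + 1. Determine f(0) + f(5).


f(0) = 1
f(5) = 11
Sum = 12

12


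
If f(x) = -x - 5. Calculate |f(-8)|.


f(-8) = 3
|3| = 3

3


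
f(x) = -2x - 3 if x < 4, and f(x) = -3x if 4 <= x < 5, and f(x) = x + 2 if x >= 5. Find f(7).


7 satisfies x >= 5
f(7) = 9

9


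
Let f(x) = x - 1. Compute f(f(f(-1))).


f(-1) = -2
f(-2) = -3
f(-3) = -4

-4


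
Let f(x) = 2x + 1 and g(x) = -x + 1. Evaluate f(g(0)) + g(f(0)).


3


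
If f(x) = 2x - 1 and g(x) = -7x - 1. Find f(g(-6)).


g(-6) = 41
f(41) = 81

81


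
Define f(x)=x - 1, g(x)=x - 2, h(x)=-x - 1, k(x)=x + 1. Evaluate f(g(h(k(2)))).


k(2) = 3
h(3) = -4
g(-4) = -6
f(-6) = -7

-7


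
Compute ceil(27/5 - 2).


4


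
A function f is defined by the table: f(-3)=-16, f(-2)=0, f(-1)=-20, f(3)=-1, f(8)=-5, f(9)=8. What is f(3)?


-1


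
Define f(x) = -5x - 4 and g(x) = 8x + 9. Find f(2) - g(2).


f(2) = -14
g(2) = 25
Difference = -39

-39


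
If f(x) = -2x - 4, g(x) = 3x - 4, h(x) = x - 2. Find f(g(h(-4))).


h(-4) = -6
g(-6) = -22
f(-22) = 40

40


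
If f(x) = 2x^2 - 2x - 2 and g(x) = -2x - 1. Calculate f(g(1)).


g(1) = -3
f(-3) = 2*(-3)^2 - 2*(-3) - 2 = 22

22


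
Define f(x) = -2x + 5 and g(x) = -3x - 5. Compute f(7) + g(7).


f(7) = -9
g(7) = -26
Sum = -35

-35


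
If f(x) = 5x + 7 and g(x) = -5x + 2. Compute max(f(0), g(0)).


f(0) = 7
g(0) = 2
max = 7

7


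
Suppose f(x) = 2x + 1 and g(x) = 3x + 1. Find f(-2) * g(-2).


f(-2) = -3
g(-2) = -5
Product = 15

15


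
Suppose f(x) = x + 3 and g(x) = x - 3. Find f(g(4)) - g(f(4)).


f(g(4)) = 4
g(f(4)) = 4
Difference = 0

0


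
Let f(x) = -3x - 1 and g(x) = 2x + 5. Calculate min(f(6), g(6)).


f(6) = -19
g(6) = 17
min = -19

-19


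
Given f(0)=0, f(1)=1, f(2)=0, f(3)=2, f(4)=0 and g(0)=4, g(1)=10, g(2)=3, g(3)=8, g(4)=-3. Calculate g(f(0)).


f(0) = 0
g(0) = 4

4


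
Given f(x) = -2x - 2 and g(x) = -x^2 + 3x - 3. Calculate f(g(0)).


g(0) = -3
f(-3) = 4

4


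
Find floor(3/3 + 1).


2


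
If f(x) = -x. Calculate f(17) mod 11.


f(17) = -17
-17 mod 11 = 5

5


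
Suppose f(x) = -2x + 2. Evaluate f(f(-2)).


f(-2) = 6
f(6) = -10

-10


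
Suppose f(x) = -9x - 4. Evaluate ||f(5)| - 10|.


f(5) = -49
|-49| = 49
|49 - 10| = 39

39


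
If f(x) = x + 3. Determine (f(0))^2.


f(0) = 3
(3)^2 = 9

9


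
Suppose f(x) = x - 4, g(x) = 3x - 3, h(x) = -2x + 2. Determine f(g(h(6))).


h(6) = -10
g(-10) = -33
f(-33) = -37

-37


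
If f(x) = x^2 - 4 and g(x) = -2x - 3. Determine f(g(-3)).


g(-3) = 3
f(3) = 1*(3)^2 - 4 = 5

5


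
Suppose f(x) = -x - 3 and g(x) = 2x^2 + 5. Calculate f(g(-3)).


g(-3) = 23
f(23) = -26

-26


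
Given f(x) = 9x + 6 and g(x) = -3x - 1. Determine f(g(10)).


-273


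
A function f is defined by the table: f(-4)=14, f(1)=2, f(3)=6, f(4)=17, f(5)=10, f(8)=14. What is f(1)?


Reading from the table at x = 1

2


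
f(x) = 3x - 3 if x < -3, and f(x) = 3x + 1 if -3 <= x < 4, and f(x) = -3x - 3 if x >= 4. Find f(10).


10 satisfies x >= 4
f(10) = -33

-33


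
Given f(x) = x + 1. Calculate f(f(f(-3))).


f(-3) = -2
f(-2) = -1
f(-1) = 0

0


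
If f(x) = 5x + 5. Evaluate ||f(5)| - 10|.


f(5) = 30
|30| = 30
|30 - 10| = 20

20


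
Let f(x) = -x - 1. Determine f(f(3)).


f(3) = -4
f(-4) = 3

3


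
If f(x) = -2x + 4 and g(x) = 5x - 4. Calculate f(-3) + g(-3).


f(-3) = 10
g(-3) = -19
Sum = -9

-9


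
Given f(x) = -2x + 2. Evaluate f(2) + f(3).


f(2) = -2
f(3) = -4
Sum = -6

-6


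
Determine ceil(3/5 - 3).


3/5 = 0.6
0.6 - 3 = -2.4
ceil(-2.4) = -2

-2


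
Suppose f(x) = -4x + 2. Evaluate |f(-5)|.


22


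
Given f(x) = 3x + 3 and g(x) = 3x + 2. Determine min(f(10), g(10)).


f(10) = 33
g(10) = 32
min = 32

32


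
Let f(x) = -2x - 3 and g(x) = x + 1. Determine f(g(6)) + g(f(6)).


f(g(6)) = -17
g(f(6)) = -14
Sum = -31

-31


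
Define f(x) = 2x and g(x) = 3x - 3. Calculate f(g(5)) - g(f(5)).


f(g(5)) = 24
g(f(5)) = 27
Difference = -3

-3


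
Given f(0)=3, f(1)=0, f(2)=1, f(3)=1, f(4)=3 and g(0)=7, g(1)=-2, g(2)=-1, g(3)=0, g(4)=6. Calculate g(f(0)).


f(0) = 3
g(3) = 0

0


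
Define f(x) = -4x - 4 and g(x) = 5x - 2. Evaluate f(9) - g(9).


f(9) = -40
g(9) = 43
Difference = -83

-83


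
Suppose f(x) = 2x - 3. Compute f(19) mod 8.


3


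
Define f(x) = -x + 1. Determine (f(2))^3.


f(2) = -1
(-1)^3 = -1

-1


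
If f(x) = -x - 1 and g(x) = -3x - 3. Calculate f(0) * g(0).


f(0) = -1
g(0) = -3
Product = 3

3


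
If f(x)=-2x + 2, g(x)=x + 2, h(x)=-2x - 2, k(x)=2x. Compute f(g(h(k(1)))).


k(1) = 2
h(2) = -6
g(-6) = -4
f(-4) = 10

10


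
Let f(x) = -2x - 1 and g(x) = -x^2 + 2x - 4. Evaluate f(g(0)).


g(0) = -4
f(-4) = 7

7


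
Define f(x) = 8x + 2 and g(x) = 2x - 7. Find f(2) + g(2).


15


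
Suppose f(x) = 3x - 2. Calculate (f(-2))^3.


-512


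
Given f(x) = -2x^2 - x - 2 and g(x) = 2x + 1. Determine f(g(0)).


-5


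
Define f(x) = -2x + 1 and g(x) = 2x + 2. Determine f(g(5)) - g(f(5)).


-7


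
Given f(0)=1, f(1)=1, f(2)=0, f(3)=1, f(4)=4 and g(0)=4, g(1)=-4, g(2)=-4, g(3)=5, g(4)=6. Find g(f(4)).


f(4) = 4
g(4) = 6

6


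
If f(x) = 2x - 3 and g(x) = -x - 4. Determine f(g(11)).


-33


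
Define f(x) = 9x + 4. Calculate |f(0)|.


f(0) = 4
|4| = 4

4


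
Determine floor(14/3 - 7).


14/3 = 4.6667
4.6667 - 7 = -2.3333
floor(-2.3333) = -3

-3


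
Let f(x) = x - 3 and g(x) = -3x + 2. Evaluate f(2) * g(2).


f(2) = -1
g(2) = -4
Product = 4

4


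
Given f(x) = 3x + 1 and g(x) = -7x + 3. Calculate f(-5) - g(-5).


-52


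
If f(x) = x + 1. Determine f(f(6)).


f(6) = 7
f(7) = 8

8


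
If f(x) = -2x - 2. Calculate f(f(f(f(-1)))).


f(-1) = 0
f(0) = -2
f(-2) = 2
f(2) = -6

-6


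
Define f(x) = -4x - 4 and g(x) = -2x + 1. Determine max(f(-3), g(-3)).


f(-3) = 8
g(-3) = 7
max = 8

8


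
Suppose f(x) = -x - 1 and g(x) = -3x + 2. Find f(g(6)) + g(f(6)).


f(g(6)) = 15
g(f(6)) = 23
Sum = 38

38


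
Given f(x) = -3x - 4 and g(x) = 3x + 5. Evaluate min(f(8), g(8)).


f(8) = -28
g(8) = 29
min = -28

-28


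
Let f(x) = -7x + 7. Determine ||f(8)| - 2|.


f(8) = -49
|-49| = 49
|49 - 2| = 47

47


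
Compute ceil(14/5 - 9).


14/5 = 2.8
2.8 - 9 = -6.2
ceil(-6.2) = -6

-6


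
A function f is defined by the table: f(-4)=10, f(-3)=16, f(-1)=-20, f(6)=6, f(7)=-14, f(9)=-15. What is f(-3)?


Reading from the table at x = -3

16


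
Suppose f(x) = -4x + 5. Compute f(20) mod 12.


9


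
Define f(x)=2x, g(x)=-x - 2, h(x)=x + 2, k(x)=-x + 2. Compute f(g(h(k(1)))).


k(1) = 1
h(1) = 3
g(3) = -5
f(-5) = -10

-10


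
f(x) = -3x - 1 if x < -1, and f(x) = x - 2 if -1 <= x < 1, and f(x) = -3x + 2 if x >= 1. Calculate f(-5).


-5 satisfies x < -1
f(-5) = 14

14


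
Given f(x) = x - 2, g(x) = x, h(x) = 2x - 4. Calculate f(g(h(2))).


h(2) = 0
g(0) = 0
f(0) = -2

-2


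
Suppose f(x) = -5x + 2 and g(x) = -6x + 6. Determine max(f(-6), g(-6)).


42


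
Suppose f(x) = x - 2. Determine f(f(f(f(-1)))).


f(-1) = -3
f(-3) = -5
f(-5) = -7
f(-7) = -9

-9


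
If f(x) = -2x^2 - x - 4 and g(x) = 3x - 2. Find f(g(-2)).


g(-2) = -8
f(-8) = (-2)*(-8)^2 - 1*(-8) - 4 = -124

-124


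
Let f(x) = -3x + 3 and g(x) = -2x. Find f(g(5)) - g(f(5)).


f(g(5)) = 33
g(f(5)) = 24
Difference = 9

9


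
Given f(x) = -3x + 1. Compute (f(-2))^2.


f(-2) = 7
(7)^2 = 49

49


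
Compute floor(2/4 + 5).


2/4 = 0.5
0.5 + 5 = 5.5
floor(5.5) = 5

5


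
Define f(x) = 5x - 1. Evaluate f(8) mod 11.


f(8) = 39
39 mod 11 = 6

6


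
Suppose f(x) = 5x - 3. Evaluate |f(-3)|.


f(-3) = -18
|-18| = 18

18


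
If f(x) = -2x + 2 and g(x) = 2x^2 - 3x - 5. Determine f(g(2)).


8


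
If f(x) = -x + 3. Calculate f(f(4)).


f(4) = -1
f(-1) = 4

4


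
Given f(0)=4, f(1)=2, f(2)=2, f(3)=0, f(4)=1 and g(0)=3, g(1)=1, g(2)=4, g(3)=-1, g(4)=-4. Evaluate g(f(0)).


f(0) = 4
g(4) = -4

-4


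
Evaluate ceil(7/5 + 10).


7/5 = 1.4
1.4 + 10 = 11.4
ceil(11.4) = 12

12


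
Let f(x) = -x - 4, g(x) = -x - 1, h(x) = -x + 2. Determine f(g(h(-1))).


h(-1) = 3
g(3) = -4
f(-4) = 0

0


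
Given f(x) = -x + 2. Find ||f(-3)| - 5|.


f(-3) = 5
|5| = 5
|5 - 5| = 0

0


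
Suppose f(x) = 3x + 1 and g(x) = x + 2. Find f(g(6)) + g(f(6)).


46


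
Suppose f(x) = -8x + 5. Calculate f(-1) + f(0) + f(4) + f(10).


f(-1) = 13
f(0) = 5
f(4) = -27
f(10) = -75
Sum = -84

-84


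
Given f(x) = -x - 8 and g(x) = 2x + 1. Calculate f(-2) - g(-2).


f(-2) = -6
g(-2) = -3
Difference = -3

-3


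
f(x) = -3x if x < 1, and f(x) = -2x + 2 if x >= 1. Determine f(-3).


-3 satisfies x < 1
f(-3) = 9

9


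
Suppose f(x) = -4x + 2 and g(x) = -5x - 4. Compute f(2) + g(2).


f(2) = -6
g(2) = -14
Sum = -20

-20


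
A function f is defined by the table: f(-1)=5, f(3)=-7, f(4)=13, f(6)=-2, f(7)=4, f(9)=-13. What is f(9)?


Reading from the table at x = 9

-13


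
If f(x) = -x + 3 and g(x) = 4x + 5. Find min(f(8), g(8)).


f(8) = -5
g(8) = 37
min = -5

-5


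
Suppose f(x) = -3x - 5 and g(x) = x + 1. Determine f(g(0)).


g(0) = 1
f(1) = -8

-8


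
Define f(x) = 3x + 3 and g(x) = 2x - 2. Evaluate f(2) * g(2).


f(2) = 9
g(2) = 2
Product = 18

18


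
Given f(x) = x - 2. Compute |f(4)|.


f(4) = 2
|2| = 2

2


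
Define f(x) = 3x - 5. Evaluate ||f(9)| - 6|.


f(9) = 22
|22| = 22
|22 - 6| = 16

16


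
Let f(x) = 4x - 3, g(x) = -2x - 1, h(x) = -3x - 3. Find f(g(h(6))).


h(6) = -21
g(-21) = 41
f(41) = 161

161


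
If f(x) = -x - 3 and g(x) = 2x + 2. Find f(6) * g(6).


f(6) = -9
g(6) = 14
Product = -126

-126


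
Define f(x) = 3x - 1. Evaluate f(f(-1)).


f(-1) = -4
f(-4) = -13

-13


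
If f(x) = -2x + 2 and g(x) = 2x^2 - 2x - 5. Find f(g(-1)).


g(-1) = -1
f(-1) = 4

4


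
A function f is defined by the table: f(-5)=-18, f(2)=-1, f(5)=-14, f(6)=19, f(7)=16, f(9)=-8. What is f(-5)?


Reading from the table at x = -5

-18


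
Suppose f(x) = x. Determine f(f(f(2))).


2


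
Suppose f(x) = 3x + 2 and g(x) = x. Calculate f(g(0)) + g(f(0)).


f(g(0)) = 2
g(f(0)) = 2
Sum = 4

4


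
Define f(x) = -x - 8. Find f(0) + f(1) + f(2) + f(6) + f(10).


f(0) = -8
f(1) = -9
f(2) = -10
f(6) = -14
f(10) = -18
Sum = -59

-59


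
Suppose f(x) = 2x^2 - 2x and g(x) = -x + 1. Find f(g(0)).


g(0) = 1
f(1) = 2*(1)^2 - 2*(1) = 0

0


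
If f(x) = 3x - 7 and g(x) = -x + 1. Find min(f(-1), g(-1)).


-10


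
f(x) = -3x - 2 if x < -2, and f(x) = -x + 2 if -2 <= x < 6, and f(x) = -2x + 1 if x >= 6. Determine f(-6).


-6 satisfies x < -2
f(-6) = 16

16


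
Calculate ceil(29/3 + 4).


29/3 = 9.6667
9.6667 + 4 = 13.6667
ceil(13.6667) = 14

14


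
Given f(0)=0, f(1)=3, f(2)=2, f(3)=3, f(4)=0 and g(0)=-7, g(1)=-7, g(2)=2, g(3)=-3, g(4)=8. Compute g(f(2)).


f(2) = 2
g(2) = 2

2


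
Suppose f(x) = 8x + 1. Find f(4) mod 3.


f(4) = 33
33 mod 3 = 0

0


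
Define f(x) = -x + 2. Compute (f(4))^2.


f(4) = -2
(-2)^2 = 4

4


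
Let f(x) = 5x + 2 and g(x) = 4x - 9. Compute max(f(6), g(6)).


f(6) = 32
g(6) = 15
max = 32

32


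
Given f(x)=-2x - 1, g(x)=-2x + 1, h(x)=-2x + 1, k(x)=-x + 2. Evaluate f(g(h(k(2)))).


k(2) = 0
h(0) = 1
g(1) = -1
f(-1) = 1

1


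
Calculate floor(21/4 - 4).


21/4 = 5.25
5.25 - 4 = 1.25
floor(1.25) = 1

1


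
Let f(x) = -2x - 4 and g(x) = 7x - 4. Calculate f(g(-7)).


g(-7) = -53
f(-53) = 102

102


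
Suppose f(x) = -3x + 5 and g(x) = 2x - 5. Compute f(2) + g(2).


f(2) = -1
g(2) = -1
Sum = -2

-2


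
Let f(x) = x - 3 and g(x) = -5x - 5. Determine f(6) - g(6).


f(6) = 3
g(6) = -35
Difference = 38

38


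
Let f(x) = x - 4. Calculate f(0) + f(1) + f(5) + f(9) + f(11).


f(0) = -4
f(1) = -3
f(5) = 1
f(9) = 5
f(11) = 7
Sum = 6

6


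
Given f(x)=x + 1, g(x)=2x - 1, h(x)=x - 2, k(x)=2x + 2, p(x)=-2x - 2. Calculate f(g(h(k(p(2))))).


p(2) = -6
k(-6) = -10
h(-10) = -12
g(-12) = -25
f(-25) = -24

-24


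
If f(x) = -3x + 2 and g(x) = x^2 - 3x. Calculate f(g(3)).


g(3) = 0
f(0) = 2

2


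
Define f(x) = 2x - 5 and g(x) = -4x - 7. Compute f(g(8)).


g(8) = -39
f(-39) = -83

-83


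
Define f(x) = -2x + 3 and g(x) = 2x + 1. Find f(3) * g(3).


f(3) = -3
g(3) = 7
Product = -21

-21


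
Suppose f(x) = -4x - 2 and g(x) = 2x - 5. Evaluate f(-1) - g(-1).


f(-1) = 2
g(-1) = -7
Difference = 9

9


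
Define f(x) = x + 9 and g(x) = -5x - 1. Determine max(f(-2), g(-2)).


f(-2) = 7
g(-2) = 9
max = 9

9


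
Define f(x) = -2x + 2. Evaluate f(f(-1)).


-6


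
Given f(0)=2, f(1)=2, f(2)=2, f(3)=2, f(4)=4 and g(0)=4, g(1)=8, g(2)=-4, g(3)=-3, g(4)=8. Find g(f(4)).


f(4) = 4
g(4) = 8

8


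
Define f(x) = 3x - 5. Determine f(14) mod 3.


1


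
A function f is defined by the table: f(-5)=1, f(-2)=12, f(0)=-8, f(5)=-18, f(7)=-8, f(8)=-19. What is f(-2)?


12


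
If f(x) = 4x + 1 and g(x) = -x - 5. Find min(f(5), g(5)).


-10


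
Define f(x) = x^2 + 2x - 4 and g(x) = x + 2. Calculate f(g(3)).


31


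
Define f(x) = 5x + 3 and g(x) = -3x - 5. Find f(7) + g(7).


f(7) = 38
g(7) = -26
Sum = 12

12


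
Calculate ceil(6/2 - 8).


6/2 = 3
3 - 8 = -5
ceil(-5) = -5

-5


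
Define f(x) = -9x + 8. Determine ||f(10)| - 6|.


f(10) = -82
|-82| = 82
|82 - 6| = 76

76


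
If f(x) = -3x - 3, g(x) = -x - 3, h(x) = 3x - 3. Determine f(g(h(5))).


h(5) = 12
g(12) = -15
f(-15) = 42

42


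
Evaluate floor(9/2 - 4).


0


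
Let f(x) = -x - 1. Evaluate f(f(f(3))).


-4


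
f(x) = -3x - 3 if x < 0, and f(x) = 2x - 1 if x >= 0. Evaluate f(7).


13


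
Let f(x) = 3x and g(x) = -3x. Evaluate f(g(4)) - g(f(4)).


f(g(4)) = -36
g(f(4)) = -36
Difference = 0

0


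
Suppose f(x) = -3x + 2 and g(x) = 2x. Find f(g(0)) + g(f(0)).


f(g(0)) = 2
g(f(0)) = 4
Sum = 6

6


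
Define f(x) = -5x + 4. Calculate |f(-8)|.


f(-8) = 44
|44| = 44

44


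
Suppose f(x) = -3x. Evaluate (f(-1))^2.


f(-1) = 3
(3)^2 = 9

9


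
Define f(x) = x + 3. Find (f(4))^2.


f(4) = 7
(7)^2 = 49

49


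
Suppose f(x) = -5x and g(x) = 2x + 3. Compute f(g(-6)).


45


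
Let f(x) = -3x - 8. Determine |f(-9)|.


f(-9) = 19
|19| = 19

19


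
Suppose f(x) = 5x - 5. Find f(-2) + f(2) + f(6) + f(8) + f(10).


95


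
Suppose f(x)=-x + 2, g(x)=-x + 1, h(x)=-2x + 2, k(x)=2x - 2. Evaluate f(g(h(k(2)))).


k(2) = 2
h(2) = -2
g(-2) = 3
f(3) = -1

-1


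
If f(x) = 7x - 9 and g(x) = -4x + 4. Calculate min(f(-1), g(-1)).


f(-1) = -16
g(-1) = 8
min = -16

-16


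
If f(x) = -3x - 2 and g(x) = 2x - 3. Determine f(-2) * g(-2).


f(-2) = 4
g(-2) = -7
Product = -28

-28


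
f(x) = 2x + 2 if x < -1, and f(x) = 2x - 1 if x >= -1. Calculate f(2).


2 satisfies x >= -1
f(2) = 3

3


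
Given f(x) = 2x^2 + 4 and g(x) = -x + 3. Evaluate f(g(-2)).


g(-2) = 5
f(5) = 2*(5)^2 + 4 = 54

54


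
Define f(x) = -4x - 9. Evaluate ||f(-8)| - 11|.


f(-8) = 23
|23| = 23
|23 - 11| = 12

12


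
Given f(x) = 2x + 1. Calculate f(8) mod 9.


f(8) = 17
17 mod 9 = 8

8


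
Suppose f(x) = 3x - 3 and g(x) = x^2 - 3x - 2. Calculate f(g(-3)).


g(-3) = 16
f(16) = 45

45


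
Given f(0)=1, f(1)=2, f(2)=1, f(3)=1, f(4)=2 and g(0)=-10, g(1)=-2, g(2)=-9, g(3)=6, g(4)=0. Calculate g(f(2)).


f(2) = 1
g(1) = -2

-2


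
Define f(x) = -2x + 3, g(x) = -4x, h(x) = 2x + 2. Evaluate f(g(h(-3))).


h(-3) = -4
g(-4) = 16
f(16) = -29

-29


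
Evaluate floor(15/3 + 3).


8


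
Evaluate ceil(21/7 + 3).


6


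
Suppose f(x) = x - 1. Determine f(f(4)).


f(4) = 3
f(3) = 2

2


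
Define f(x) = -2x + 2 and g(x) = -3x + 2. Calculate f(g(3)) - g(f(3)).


f(g(3)) = 16
g(f(3)) = 14
Difference = 2

2


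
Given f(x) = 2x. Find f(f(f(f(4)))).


64


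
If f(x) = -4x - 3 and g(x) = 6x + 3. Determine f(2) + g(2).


f(2) = -11
g(2) = 15
Sum = 4

4


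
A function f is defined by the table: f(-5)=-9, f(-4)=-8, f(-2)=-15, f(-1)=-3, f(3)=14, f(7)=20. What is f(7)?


20


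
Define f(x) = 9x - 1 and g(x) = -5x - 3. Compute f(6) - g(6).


f(6) = 53
g(6) = -33
Difference = 86

86


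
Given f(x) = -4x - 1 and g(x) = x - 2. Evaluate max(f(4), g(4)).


f(4) = -17
g(4) = 2
max = 2

2


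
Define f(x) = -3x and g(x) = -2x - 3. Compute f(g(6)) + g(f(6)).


78


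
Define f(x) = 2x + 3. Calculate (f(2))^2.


f(2) = 7
(7)^2 = 49

49


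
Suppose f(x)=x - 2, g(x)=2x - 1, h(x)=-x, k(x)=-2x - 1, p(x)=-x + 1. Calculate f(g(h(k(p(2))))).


-5


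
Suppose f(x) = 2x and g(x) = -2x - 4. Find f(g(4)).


-24


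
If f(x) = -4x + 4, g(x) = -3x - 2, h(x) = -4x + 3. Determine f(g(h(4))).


h(4) = -13
g(-13) = 37
f(37) = -144

-144


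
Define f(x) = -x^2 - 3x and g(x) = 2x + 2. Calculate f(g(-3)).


-4


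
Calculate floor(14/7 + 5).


14/7 = 2
2 + 5 = 7
floor(7) = 7

7


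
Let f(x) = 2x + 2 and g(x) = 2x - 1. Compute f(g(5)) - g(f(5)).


f(g(5)) = 20
g(f(5)) = 23
Difference = -3

-3


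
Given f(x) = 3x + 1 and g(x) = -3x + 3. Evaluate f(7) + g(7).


4


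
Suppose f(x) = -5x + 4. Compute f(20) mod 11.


3


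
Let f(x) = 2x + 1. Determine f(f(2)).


f(2) = 5
f(5) = 11

11


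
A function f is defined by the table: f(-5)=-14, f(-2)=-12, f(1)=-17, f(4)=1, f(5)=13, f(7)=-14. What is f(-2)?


Reading from the table at x = -2

-12


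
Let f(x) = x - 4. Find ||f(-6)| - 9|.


f(-6) = -10
|-10| = 10
|10 - 9| = 1

1


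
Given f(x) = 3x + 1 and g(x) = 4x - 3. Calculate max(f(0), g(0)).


1


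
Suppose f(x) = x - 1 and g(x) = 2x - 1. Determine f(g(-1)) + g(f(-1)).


-9


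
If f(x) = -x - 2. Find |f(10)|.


12


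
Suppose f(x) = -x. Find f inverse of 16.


Solve -x = 16
x = (16) / (-1) = -16

-16


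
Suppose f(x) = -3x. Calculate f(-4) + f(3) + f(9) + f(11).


-57


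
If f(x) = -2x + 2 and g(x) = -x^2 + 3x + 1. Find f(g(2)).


-4


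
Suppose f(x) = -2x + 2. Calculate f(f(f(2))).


f(2) = -2
f(-2) = 6
f(6) = -10

-10


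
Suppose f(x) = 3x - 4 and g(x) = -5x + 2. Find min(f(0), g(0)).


f(0) = -4
g(0) = 2
min = -4

-4


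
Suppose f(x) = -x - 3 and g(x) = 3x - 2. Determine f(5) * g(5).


f(5) = -8
g(5) = 13
Product = -104

-104


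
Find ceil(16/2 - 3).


16/2 = 8
8 - 3 = 5
ceil(5) = 5

5


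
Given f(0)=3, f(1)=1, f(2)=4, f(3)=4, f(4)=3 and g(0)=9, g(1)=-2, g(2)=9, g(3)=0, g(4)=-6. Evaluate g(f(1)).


f(1) = 1
g(1) = -2

-2


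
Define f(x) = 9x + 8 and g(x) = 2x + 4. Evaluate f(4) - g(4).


f(4) = 44
g(4) = 12
Difference = 32

32


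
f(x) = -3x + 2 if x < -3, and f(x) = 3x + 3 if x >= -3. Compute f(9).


30


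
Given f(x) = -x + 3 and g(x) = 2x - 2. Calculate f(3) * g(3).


f(3) = 0
g(3) = 4
Product = 0

0


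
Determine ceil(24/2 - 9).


24/2 = 12
12 - 9 = 3
ceil(3) = 3

3


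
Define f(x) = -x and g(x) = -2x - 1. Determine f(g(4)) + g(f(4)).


f(g(4)) = 9
g(f(4)) = 7
Sum = 16

16


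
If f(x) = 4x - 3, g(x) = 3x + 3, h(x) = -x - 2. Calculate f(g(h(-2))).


h(-2) = 0
g(0) = 3
f(3) = 9

9


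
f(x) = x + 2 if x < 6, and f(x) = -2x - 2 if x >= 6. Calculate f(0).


0 satisfies x < 6
f(0) = 2

2


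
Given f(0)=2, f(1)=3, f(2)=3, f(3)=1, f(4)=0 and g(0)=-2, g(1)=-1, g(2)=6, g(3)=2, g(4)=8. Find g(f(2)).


f(2) = 3
g(3) = 2

2


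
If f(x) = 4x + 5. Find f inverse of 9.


Solve 4x + 5 = 9
x = (9 - 5) / 4 = 1

1


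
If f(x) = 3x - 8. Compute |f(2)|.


f(2) = -2
|-2| = 2

2


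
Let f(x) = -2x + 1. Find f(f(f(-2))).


f(-2) = 5
f(5) = -9
f(-9) = 19

19


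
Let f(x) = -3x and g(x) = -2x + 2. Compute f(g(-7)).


g(-7) = 16
f(16) = -48

-48


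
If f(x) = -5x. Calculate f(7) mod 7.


0


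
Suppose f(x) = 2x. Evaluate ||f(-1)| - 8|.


f(-1) = -2
|-2| = 2
|2 - 8| = 6

6


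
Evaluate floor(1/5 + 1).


1/5 = 0.2
0.2 + 1 = 1.2
floor(1.2) = 1

1


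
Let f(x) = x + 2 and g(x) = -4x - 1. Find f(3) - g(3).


f(3) = 5
g(3) = -13
Difference = 18

18


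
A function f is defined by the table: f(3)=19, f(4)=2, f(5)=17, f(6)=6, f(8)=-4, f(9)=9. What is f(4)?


2


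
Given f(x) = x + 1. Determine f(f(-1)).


f(-1) = 0
f(0) = 1

1


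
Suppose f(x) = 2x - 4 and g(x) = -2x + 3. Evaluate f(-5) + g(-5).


f(-5) = -14
g(-5) = 13
Sum = -1

-1


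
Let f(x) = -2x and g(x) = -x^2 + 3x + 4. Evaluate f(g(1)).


g(1) = 6
f(6) = -12

-12


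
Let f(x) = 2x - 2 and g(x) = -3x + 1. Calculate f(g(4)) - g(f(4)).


-7


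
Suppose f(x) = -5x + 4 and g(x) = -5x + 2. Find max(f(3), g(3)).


f(3) = -11
g(3) = -13
max = -11

-11


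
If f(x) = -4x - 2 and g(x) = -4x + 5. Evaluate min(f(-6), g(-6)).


f(-6) = 22
g(-6) = 29
min = 22

22


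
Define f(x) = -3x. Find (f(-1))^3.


f(-1) = 3
(3)^3 = 27

27


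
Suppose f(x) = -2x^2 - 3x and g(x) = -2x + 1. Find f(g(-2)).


g(-2) = 5
f(5) = (-2)*(5)^2 - 3*(5) = -65

-65


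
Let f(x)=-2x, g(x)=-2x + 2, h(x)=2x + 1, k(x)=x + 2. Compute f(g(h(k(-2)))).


k(-2) = 0
h(0) = 1
g(1) = 0
f(0) = 0

0


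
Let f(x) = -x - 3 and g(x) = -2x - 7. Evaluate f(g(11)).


g(11) = -29
f(-29) = 26

26


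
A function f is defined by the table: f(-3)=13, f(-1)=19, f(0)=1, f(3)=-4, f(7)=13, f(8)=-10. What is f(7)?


Reading from the table at x = 7

13


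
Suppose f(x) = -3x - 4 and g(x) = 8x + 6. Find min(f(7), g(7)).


-25


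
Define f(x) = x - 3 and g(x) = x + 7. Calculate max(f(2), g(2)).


f(2) = -1
g(2) = 9
max = 9

9


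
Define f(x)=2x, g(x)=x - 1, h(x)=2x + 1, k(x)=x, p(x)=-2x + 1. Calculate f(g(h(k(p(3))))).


-20


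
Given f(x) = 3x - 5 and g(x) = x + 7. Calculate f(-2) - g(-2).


-16


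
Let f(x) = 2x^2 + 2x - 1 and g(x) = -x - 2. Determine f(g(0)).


g(0) = -2
f(-2) = 2*(-2)^2 + 2*(-2) - 1 = 3

3


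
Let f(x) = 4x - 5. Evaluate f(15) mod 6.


f(15) = 55
55 mod 6 = 1

1


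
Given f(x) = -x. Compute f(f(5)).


f(5) = -5
f(-5) = 5

5


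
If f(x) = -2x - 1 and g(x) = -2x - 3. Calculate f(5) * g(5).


f(5) = -11
g(5) = -13
Product = 143

143


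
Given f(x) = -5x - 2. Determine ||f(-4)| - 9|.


f(-4) = 18
|18| = 18
|18 - 9| = 9

9


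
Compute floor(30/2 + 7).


30/2 = 15
15 + 7 = 22
floor(22) = 22

22


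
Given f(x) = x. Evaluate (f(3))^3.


f(3) = 3
(3)^3 = 27

27


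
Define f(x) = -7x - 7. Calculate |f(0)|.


f(0) = -7
|-7| = 7

7


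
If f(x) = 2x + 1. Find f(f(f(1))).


f(1) = 3
f(3) = 7
f(7) = 15

15


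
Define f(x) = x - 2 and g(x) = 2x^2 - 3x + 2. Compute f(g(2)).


g(2) = 4
f(4) = 2

2


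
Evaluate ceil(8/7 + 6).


8/7 = 1.1429
1.1429 + 6 = 7.1429
ceil(7.1429) = 8

8


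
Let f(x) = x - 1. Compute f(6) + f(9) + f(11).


f(6) = 5
f(9) = 8
f(11) = 10
Sum = 23

23


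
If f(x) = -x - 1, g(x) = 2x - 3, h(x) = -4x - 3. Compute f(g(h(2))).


h(2) = -11
g(-11) = -25
f(-25) = 24

24


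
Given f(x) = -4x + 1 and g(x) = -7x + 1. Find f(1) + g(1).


f(1) = -3
g(1) = -6
Sum = -9

-9


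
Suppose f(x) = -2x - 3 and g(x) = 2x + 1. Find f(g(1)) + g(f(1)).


f(g(1)) = -9
g(f(1)) = -9
Sum = -18

-18


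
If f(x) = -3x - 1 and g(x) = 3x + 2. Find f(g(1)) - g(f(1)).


f(g(1)) = -16
g(f(1)) = -10
Difference = -6

-6


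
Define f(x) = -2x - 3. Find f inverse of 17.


Solve -2x - 3 = 17
x = (17 + 3) / (-2) = -10

-10


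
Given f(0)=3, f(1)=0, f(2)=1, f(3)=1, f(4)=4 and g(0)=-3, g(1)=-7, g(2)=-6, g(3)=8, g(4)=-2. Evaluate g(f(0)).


8


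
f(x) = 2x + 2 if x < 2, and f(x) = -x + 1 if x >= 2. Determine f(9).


9 satisfies x >= 2
f(9) = -8

-8


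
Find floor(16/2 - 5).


3


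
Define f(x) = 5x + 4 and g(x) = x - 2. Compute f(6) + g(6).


f(6) = 34
g(6) = 4
Sum = 38

38


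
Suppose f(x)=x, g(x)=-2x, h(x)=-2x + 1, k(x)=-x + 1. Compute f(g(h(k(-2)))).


k(-2) = 3
h(3) = -5
g(-5) = 10
f(10) = 10

10


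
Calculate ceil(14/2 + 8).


15


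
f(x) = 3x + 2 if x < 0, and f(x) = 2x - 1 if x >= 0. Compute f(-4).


-4 satisfies x < 0
f(-4) = -10

-10


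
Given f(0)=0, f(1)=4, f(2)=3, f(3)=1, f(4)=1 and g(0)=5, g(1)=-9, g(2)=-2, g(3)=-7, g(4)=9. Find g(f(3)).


f(3) = 1
g(1) = -9

-9


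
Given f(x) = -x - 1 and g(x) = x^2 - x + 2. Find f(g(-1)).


g(-1) = 4
f(4) = -5

-5


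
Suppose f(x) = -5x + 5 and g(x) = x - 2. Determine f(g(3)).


g(3) = 1
f(1) = 0

0


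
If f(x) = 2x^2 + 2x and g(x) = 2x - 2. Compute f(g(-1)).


24


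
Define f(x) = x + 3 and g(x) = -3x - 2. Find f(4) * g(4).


-98


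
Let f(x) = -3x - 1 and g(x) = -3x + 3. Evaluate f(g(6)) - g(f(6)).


f(g(6)) = 44
g(f(6)) = 60
Difference = -16

-16


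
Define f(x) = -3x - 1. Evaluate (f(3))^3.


f(3) = -10
(-10)^3 = -1000

-1000


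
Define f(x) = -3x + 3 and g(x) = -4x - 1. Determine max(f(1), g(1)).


f(1) = 0
g(1) = -5
max = 0

0


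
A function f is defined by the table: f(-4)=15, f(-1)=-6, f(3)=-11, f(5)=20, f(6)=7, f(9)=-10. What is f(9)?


Reading from the table at x = 9

-10


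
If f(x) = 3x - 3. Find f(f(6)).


42


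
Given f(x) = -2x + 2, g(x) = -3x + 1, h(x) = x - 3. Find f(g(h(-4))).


-42


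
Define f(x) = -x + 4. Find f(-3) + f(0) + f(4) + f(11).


4


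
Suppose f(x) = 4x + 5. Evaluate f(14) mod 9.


f(14) = 61
61 mod 9 = 7

7


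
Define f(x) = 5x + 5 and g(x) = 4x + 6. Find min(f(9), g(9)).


f(9) = 50
g(9) = 42
min = 42

42


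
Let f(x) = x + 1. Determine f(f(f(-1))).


f(-1) = 0
f(0) = 1
f(1) = 2

2


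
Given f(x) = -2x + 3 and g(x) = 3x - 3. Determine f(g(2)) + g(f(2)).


f(g(2)) = -3
g(f(2)) = -6
Sum = -9

-9


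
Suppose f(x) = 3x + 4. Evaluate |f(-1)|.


1


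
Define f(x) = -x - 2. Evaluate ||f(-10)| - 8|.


f(-10) = 8
|8| = 8
|8 - 8| = 0

0


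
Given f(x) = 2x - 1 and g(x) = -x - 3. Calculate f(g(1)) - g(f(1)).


f(g(1)) = -9
g(f(1)) = -4
Difference = -5

-5


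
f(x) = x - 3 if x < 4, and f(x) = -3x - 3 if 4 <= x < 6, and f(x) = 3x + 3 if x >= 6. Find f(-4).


-4 satisfies x < 4
f(-4) = -7

-7


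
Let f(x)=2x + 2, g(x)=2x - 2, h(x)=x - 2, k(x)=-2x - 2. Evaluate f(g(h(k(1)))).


k(1) = -4
h(-4) = -6
g(-6) = -14
f(-14) = -26

-26


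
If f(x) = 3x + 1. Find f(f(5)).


f(5) = 16
f(16) = 49

49


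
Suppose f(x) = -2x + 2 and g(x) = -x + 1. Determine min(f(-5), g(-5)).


f(-5) = 12
g(-5) = 6
min = 6

6


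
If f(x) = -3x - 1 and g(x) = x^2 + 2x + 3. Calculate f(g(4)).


g(4) = 27
f(27) = -82

-82


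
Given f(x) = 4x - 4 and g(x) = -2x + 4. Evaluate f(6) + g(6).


f(6) = 20
g(6) = -8
Sum = 12

12


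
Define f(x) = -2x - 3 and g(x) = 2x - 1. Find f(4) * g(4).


f(4) = -11
g(4) = 7
Product = -77

-77


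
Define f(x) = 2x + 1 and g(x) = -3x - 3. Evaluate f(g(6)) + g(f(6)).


f(g(6)) = -41
g(f(6)) = -42
Sum = -83

-83


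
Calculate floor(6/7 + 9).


9


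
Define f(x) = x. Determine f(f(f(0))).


f(0) = 0
f(0) = 0
f(0) = 0

0


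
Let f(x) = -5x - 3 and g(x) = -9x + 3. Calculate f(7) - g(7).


f(7) = -38
g(7) = -60
Difference = 22

22


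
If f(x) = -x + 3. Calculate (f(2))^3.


f(2) = 1
(1)^3 = 1

1


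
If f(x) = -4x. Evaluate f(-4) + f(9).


f(-4) = 16
f(9) = -36
Sum = -20

-20


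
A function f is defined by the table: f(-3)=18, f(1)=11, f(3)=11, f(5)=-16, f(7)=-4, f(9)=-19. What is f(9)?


Reading from the table at x = 9

-19


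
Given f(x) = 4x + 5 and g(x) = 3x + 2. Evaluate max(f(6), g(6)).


f(6) = 29
g(6) = 20
max = 29

29


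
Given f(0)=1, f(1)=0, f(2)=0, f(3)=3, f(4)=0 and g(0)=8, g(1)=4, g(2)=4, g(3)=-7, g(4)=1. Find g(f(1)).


f(1) = 0
g(0) = 8

8


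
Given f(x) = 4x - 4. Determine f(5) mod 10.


f(5) = 16
16 mod 10 = 6

6


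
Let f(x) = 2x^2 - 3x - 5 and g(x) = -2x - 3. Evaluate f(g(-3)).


g(-3) = 3
f(3) = 2*(3)^2 - 3*(3) - 5 = 4

4


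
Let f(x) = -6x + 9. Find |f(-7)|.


f(-7) = 51
|51| = 51

51


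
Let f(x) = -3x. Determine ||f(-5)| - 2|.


f(-5) = 15
|15| = 15
|15 - 2| = 13

13


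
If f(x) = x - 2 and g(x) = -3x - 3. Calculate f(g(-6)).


g(-6) = 15
f(15) = 13

13


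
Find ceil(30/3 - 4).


6


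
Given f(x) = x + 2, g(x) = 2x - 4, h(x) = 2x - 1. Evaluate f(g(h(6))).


h(6) = 11
g(11) = 18
f(18) = 20

20


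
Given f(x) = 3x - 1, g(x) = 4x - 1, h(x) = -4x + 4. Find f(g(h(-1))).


92


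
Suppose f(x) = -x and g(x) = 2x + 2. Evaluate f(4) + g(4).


f(4) = -4
g(4) = 10
Sum = 6

6


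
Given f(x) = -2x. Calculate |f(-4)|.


f(-4) = 8
|8| = 8

8


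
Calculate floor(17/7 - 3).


17/7 = 2.4286
2.4286 - 3 = -0.5714
floor(-0.5714) = -1

-1


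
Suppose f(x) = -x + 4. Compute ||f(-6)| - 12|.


2


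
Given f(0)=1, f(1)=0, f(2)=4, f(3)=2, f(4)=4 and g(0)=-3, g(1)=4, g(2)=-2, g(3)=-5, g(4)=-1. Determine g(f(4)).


-1


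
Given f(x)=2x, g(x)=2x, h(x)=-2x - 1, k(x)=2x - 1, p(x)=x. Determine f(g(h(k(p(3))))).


-44


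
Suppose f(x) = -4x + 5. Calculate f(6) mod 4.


1


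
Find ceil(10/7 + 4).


10/7 = 1.4286
1.4286 + 4 = 5.4286
ceil(5.4286) = 6

6


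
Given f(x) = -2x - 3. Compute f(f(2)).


11


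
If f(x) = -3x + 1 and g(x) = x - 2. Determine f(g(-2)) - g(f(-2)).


f(g(-2)) = 13
g(f(-2)) = 5
Difference = 8

8


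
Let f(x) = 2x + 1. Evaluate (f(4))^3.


f(4) = 9
(9)^3 = 729

729


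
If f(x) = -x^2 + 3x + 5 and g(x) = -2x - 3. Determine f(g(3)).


g(3) = -9
f(-9) = (-1)*(-9)^2 + 3*(-9) + 5 = -103

-103


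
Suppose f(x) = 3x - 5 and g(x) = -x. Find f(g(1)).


g(1) = -1
f(-1) = -8

-8


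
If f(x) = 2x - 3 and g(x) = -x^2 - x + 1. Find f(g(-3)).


g(-3) = -5
f(-5) = -13

-13


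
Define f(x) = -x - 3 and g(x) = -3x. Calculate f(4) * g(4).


f(4) = -7
g(4) = -12
Product = 84

84


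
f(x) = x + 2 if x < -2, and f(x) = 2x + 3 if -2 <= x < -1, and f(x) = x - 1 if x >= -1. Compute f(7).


7 satisfies x >= -1
f(7) = 6

6


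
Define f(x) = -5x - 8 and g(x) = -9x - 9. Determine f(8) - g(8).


f(8) = -48
g(8) = -81
Difference = 33

33


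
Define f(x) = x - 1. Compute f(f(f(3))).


f(3) = 2
f(2) = 1
f(1) = 0

0


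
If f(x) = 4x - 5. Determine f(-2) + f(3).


f(-2) = -13
f(3) = 7
Sum = -6

-6


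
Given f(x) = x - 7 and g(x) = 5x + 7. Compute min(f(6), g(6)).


f(6) = -1
g(6) = 37
min = -1

-1


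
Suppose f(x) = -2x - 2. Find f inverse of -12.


Solve -2x - 2 = -12
x = (-12 + 2) / (-2) = 5

5


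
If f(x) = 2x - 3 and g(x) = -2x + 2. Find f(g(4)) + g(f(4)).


f(g(4)) = -15
g(f(4)) = -8
Sum = -23

-23


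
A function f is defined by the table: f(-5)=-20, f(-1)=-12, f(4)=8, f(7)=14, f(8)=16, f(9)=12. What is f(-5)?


Reading from the table at x = -5

-20


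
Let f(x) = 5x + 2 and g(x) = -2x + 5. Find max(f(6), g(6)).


f(6) = 32
g(6) = -7
max = 32

32


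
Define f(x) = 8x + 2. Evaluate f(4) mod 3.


f(4) = 34
34 mod 3 = 1

1


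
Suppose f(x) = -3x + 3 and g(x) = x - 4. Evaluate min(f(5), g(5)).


-12


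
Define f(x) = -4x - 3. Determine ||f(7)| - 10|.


f(7) = -31
|-31| = 31
|31 - 10| = 21

21


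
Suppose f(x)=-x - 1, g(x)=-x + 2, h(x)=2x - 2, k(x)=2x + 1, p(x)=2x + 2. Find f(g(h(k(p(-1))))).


p(-1) = 0
k(0) = 1
h(1) = 0
g(0) = 2
f(2) = -3

-3


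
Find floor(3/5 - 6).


-6


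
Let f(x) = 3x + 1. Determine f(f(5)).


f(5) = 16
f(16) = 49

49


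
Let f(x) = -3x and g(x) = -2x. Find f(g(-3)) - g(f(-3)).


0


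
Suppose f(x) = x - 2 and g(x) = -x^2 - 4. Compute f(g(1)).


g(1) = -5
f(-5) = -7

-7


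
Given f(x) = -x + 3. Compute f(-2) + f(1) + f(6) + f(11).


f(-2) = 5
f(1) = 2
f(6) = -3
f(11) = -8
Sum = -4

-4


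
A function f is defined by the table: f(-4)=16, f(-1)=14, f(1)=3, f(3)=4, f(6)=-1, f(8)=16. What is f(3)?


Reading from the table at x = 3

4


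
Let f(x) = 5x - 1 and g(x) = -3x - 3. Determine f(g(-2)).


g(-2) = 3
f(3) = 14

14


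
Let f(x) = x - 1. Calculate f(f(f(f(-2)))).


f(-2) = -3
f(-3) = -4
f(-4) = -5
f(-5) = -6

-6


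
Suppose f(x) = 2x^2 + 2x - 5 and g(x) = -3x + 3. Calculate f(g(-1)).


79


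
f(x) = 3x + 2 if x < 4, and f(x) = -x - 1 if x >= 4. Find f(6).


6 satisfies x >= 4
f(6) = -7

-7


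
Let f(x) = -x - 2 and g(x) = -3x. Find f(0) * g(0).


f(0) = -2
g(0) = 0
Product = 0

0


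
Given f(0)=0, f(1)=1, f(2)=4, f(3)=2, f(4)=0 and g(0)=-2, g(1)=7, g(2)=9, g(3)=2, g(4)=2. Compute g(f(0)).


f(0) = 0
g(0) = -2

-2


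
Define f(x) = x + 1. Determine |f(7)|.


f(7) = 8
|8| = 8

8


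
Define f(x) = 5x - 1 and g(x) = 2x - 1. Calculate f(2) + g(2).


f(2) = 9
g(2) = 3
Sum = 12

12


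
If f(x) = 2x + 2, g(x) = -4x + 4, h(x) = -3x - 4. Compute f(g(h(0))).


42
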